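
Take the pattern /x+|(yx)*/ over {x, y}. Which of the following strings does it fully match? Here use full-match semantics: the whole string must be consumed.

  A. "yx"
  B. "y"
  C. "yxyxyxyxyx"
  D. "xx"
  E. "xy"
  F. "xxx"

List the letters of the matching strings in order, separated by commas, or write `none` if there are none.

A, C, D, F

A → match
B → no match
C → match
D → match
E → no match
F → match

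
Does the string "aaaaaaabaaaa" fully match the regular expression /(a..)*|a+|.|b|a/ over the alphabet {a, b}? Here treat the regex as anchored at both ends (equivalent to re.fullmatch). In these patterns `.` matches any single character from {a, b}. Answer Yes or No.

Yes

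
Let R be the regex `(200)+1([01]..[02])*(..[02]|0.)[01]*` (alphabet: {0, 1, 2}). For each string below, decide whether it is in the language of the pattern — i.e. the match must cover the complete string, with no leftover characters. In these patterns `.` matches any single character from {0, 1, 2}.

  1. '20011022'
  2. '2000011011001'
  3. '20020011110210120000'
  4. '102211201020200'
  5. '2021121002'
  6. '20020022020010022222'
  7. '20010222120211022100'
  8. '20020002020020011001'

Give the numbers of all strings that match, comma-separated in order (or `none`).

1 → no match
2 → no match
3 → no match
4 → no match — must start with '200'
5 → no match — must start with '200'
6 → no match
7 → match
8 → no match

7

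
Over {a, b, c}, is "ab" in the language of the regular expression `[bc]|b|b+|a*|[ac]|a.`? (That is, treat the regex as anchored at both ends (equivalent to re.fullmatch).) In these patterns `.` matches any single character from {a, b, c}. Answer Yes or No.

Yes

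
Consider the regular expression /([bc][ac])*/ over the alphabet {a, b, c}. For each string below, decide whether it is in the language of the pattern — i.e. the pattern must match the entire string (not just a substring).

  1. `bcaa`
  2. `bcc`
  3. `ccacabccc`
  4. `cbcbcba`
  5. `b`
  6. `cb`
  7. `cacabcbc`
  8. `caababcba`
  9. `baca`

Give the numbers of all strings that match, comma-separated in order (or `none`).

7, 9

1. `bcaa` → no match
2. `bcc` → no match
3. `ccacabccc` → no match
4. `cbcbcba` → no match
5. `b` → no match
6. `cb` → no match
7. `cacabcbc` → match
8. `caababcba` → no match
9. `baca` → match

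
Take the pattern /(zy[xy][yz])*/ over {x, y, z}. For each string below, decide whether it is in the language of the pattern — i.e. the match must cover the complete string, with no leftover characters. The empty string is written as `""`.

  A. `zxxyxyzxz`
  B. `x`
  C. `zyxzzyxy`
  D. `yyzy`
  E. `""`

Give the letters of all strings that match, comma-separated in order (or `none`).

A. `zxxyxyzxz` → no match
B. `x` → no match
C. `zyxzzyxy` → match
D. `yyzy` → no match
E. `""` → match

C, E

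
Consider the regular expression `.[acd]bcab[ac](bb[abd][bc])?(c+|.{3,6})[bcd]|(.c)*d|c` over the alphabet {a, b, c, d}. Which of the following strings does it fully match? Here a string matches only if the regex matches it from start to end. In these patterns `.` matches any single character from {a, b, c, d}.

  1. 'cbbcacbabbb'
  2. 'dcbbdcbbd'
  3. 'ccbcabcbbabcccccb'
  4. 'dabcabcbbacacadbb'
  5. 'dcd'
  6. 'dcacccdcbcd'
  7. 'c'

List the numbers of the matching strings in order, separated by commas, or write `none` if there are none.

1 → no match
2 → no match
3 → match
4 → match
5 → match
6 → match
7 → match

3, 4, 5, 6, 7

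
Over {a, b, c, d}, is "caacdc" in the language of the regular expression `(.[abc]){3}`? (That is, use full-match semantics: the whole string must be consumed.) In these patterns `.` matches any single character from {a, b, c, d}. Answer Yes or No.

Yes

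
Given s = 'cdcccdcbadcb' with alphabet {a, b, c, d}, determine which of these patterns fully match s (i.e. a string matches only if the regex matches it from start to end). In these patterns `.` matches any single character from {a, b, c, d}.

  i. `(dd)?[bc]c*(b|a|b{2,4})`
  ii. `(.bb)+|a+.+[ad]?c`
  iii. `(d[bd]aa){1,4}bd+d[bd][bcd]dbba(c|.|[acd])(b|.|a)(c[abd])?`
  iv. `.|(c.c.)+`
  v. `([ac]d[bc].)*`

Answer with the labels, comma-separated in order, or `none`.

i → no match
ii → no match
iii → no match — must start with 'd'
iv → no match
v → match

v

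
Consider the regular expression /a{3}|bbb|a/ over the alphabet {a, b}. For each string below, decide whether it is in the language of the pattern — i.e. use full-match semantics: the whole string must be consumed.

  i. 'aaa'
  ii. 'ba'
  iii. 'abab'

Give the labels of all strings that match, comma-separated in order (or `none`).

i

i. 'aaa' → match
ii. 'ba' → no match
iii. 'abab' → no match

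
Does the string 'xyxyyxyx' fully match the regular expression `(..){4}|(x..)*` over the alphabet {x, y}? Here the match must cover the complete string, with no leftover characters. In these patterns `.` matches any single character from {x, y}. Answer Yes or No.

Yes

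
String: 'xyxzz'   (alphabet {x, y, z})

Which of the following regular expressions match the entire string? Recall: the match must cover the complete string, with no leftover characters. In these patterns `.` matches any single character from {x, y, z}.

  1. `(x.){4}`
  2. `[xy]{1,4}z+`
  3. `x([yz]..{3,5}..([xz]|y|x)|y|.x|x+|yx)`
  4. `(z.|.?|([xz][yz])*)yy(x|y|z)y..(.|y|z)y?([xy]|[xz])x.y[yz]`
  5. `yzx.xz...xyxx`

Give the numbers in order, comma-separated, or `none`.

1 → no match
2 → match
3 → no match
4 → no match
5 → no match — must start with 'yzx'

2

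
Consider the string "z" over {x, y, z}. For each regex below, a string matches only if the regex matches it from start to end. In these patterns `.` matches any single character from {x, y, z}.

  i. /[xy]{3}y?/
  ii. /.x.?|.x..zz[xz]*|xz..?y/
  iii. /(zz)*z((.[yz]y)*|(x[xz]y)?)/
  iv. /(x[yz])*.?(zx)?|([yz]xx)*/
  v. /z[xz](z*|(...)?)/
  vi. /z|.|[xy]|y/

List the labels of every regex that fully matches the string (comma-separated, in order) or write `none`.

i → no match
ii → no match
iii → match
iv → match
v → no match
vi → match

iii, iv, vi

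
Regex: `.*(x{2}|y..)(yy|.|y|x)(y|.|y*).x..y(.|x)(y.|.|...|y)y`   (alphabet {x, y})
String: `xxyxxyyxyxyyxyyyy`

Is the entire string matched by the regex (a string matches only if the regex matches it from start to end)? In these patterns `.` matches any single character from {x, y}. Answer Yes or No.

No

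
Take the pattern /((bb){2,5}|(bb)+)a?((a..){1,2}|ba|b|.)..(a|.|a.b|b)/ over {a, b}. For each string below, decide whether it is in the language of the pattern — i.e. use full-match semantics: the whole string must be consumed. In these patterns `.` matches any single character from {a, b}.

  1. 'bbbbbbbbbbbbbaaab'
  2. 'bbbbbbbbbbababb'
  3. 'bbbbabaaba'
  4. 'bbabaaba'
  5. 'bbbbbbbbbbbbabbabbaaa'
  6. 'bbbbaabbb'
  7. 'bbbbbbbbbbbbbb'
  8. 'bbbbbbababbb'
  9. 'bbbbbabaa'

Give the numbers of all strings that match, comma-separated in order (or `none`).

1, 2, 3, 4, 5, 6, 7, 8, 9

1 → match
2 → match
3 → match
4 → match
5 → match
6 → match
7 → match
8 → match
9 → match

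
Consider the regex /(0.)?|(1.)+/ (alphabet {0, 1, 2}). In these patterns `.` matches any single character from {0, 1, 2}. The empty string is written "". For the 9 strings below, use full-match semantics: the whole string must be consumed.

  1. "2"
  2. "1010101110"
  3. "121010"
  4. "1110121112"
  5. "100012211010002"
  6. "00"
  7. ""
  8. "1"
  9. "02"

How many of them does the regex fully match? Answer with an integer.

6

1 → no match
2 → match
3 → match
4 → match
5 → no match
6 → match
7 → match
8 → no match
9 → match
Total matched: 6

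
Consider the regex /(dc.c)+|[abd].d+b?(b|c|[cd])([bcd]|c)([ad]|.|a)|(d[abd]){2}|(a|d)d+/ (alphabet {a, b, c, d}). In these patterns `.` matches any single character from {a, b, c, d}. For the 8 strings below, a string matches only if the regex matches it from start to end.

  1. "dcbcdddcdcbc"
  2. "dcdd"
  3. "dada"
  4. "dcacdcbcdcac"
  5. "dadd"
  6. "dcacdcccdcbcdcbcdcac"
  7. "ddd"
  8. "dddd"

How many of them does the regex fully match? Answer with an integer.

6

1 → no match
2 → no match
3 → match
4 → match
5 → match
6 → match
7 → match
8 → match
Total matched: 6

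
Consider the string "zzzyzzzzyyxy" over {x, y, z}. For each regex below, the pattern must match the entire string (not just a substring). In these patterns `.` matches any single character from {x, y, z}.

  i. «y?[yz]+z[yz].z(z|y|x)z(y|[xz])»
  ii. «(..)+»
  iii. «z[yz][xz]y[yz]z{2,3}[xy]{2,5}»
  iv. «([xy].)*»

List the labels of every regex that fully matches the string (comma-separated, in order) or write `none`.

i → no match
ii → match
iii → match
iv → no match

ii, iii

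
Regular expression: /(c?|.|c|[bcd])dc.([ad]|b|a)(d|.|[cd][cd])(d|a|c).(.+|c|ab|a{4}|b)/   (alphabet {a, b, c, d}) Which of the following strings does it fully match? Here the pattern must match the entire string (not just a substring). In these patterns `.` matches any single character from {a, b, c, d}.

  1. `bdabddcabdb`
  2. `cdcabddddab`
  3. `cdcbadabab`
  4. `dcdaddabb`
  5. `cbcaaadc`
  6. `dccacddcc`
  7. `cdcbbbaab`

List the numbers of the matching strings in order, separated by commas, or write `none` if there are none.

1 → no match
2 → match
3 → match
4 → match
5 → no match
6 → match
7 → match

2, 3, 4, 6, 7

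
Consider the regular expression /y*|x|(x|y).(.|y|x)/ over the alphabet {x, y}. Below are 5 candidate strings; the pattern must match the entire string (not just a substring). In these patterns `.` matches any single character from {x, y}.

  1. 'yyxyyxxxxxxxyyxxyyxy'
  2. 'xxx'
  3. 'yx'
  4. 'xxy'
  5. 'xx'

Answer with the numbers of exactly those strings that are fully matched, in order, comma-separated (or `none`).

1 → no match
2. 'xxx' → match
3. 'yx' → no match
4. 'xxy' → match
5. 'xx' → no match

2, 4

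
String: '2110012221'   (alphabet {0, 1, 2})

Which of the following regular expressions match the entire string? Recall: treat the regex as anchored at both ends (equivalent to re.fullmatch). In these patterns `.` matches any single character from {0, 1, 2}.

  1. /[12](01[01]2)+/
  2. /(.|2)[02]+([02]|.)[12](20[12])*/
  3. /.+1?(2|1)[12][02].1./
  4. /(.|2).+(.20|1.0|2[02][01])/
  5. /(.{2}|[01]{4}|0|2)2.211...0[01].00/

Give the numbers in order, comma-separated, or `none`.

1 → no match — must end with '2'
2 → no match
3 → no match
4 → match
5 → no match — must end with '00'

4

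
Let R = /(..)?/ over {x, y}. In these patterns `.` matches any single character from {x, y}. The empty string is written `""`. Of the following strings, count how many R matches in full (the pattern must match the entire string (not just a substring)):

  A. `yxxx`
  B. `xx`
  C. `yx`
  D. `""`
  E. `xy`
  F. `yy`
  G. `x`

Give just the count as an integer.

5

A → no match
B → match
C → match
D → match
E → match
F → match
G → no match
Total matched: 5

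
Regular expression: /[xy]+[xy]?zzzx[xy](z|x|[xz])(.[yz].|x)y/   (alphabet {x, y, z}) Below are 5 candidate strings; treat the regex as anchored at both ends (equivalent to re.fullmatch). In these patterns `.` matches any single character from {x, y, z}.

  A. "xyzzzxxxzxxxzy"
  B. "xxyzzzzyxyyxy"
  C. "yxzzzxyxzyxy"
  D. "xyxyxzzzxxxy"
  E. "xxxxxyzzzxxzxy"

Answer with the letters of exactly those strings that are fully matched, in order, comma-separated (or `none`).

A → no match
B → no match
C → match
D → no match
E → match

C, E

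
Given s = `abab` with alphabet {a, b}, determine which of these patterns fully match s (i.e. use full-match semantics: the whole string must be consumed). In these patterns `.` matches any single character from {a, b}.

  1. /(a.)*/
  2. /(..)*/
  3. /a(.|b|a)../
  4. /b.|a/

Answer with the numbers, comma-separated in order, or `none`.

1 → match
2 → match
3 → match
4 → no match

1, 2, 3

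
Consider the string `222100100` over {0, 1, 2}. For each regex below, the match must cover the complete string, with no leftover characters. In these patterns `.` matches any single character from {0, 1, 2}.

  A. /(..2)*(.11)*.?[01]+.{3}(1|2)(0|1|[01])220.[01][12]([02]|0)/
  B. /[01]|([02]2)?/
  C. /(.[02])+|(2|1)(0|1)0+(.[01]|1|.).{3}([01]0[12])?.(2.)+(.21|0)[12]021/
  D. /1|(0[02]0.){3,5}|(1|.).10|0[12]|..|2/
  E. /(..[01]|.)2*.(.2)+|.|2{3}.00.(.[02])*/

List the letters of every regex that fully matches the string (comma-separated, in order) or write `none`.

A → no match
B → no match
C → no match
D → no match
E → match

E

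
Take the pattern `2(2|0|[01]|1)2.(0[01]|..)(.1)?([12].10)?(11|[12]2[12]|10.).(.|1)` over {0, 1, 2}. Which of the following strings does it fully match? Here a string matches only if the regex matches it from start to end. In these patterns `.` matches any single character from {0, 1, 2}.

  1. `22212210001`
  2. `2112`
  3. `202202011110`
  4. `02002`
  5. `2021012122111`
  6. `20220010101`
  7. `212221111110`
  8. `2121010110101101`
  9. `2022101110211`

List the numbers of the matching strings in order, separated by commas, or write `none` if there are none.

1, 3, 5, 6, 7, 8, 9

1. `22212210001` → match
2. `2112` → no match
3. `202202011110` → match
4. `02002` → no match — must start with `2`
5 → match
6. `20220010101` → match
7. `212221111110` → match
8 → match
9 → match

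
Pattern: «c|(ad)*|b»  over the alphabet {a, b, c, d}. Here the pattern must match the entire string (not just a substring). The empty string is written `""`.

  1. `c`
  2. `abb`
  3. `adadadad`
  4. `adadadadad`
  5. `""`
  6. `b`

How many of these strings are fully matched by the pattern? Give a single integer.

1 → match
2 → no match
3 → match
4 → match
5 → match
6 → match
Total matched: 5

5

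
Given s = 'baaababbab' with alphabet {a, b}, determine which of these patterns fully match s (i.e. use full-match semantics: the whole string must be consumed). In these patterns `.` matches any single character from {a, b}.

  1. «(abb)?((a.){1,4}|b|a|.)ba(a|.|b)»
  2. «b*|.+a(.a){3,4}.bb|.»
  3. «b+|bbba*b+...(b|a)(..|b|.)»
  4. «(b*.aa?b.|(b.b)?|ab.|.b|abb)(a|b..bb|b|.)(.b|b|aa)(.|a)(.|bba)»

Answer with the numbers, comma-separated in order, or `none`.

1 → no match
2 → no match
3 → no match
4 → match

4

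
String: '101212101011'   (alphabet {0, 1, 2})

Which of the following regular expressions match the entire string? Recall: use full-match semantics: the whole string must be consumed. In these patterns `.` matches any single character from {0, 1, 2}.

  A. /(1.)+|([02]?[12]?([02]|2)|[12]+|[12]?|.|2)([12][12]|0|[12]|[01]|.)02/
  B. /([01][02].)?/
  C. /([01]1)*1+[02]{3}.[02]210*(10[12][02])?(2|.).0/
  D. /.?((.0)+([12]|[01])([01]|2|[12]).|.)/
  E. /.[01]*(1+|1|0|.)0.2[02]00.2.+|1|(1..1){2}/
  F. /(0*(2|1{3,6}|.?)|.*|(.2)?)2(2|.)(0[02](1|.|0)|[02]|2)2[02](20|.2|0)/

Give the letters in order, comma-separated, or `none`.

A → match
B → no match
C → no match — must end with '0'
D → no match
E → no match
F → no match

A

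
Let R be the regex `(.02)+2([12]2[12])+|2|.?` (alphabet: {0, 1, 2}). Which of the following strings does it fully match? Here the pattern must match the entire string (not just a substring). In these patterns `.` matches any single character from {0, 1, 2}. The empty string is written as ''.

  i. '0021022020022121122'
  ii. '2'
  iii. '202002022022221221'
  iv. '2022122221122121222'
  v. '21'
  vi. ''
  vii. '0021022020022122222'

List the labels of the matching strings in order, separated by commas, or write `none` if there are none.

i → match
ii → match
iii → no match
iv → match
v → no match
vi → match
vii → match

i, ii, iv, vi, vii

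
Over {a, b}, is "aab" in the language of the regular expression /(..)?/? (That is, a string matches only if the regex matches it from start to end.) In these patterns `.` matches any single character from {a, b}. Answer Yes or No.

No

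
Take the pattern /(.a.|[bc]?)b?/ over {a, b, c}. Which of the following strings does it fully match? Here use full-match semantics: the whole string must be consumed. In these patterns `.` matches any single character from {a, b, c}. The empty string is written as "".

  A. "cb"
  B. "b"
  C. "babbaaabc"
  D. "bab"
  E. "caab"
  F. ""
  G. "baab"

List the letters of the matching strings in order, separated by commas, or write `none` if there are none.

A → match
B → match
C → no match
D → match
E → match
F → match
G → match

A, B, D, E, F, G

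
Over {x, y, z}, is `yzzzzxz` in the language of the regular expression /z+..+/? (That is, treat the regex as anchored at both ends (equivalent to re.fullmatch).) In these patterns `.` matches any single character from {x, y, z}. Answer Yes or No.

No

Every match must start with `z`, but `yzzzzxz` does not.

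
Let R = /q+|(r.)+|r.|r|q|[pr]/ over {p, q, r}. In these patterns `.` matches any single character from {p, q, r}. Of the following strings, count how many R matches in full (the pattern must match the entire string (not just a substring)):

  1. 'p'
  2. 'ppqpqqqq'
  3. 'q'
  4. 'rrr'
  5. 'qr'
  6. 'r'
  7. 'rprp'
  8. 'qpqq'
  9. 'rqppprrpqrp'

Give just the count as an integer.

1 → match
2 → no match
3 → match
4 → no match
5 → no match
6 → match
7 → match
8 → no match
9 → no match
Total matched: 4

4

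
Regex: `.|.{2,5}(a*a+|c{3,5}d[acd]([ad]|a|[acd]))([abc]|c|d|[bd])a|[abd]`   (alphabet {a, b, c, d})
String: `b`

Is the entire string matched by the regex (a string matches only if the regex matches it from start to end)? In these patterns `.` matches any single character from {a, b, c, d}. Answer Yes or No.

Yes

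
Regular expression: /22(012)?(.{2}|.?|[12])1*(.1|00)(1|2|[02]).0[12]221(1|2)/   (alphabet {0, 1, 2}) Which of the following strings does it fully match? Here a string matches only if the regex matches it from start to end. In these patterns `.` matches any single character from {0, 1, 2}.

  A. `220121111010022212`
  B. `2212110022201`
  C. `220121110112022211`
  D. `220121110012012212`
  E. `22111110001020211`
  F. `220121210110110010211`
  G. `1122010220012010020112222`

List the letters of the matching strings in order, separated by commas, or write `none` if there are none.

A → no match
B → no match
C → match
D → match
E → no match
F → no match
G → no match — must start with `22`

C, D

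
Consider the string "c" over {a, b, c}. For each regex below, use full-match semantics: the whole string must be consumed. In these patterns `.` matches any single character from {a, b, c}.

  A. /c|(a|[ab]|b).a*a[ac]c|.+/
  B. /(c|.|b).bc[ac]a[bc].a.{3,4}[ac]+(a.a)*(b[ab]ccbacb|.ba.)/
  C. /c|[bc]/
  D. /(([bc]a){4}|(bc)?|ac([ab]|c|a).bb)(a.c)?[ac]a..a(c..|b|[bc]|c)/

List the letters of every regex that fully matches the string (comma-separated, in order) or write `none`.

A → match
B → no match
C → match
D → no match

A, C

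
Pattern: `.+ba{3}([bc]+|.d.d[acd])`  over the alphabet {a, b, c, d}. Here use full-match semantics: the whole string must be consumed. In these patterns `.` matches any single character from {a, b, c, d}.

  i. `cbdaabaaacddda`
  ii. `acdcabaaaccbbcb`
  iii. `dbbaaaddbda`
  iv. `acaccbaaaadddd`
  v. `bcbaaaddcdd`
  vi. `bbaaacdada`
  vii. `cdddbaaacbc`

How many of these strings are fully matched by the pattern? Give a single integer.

i → match
ii → match
iii. `dbbaaaddbda` → match
iv → match
v. `bcbaaaddcdd` → match
vi. `bbaaacdada` → match
vii. `cdddbaaacbc` → match
Total matched: 7

7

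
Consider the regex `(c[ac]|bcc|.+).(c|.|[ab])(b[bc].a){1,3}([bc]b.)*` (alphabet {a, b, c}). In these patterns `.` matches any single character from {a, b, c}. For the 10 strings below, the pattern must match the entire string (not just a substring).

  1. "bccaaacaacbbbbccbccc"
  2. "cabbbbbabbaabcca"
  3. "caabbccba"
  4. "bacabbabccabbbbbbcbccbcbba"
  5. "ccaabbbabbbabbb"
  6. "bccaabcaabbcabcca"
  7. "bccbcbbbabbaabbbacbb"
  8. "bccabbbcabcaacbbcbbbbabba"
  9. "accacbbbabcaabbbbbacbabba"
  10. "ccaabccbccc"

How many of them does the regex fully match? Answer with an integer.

7

1 → no match
2 → match
3 → no match
4 → match
5 → match
6 → match
7 → match
8 → match
9 → match
10 → no match
Total matched: 7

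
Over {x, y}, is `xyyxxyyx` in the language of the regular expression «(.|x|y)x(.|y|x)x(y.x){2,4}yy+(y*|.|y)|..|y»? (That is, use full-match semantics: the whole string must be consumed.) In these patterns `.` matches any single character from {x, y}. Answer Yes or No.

No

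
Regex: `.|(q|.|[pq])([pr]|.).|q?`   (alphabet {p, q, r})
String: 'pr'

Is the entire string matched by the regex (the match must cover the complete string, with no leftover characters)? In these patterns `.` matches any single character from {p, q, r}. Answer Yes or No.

No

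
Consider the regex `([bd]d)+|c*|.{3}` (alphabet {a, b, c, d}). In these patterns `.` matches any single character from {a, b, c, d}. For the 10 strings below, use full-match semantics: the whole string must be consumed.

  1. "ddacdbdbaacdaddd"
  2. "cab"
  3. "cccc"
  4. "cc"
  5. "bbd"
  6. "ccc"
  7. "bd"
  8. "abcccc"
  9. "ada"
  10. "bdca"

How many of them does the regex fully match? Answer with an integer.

7

1 → no match
2 → match
3 → match
4 → match
5 → match
6 → match
7 → match
8 → no match
9 → match
10 → no match
Total matched: 7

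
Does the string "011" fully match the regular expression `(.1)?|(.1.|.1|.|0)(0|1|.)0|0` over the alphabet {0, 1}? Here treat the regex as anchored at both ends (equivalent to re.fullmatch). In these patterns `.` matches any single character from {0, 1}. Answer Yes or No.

No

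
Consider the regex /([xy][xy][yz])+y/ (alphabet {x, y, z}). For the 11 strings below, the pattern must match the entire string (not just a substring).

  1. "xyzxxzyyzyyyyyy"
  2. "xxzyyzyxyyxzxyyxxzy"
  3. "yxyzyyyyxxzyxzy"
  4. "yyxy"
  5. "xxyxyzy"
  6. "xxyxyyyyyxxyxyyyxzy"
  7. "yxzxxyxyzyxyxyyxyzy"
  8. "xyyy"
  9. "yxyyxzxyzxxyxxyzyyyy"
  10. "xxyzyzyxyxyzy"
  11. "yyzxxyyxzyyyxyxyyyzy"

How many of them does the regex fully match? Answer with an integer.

1 → no match
2 → match
3 → no match
4. "yyxy" → no match
5. "xxyxyzy" → match
6 → match
7 → match
8. "xyyy" → match
9 → no match
10 → no match
11 → no match
Total matched: 5

5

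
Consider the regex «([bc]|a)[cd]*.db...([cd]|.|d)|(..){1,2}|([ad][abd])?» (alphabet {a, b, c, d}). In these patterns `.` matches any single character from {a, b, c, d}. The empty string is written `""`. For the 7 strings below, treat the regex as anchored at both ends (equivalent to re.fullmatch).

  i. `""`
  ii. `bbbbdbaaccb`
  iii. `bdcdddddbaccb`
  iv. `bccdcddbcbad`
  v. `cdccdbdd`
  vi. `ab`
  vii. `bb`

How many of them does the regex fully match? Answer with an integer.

5

i → match
ii → no match
iii → match
iv → match
v → no match
vi → match
vii → match
Total matched: 5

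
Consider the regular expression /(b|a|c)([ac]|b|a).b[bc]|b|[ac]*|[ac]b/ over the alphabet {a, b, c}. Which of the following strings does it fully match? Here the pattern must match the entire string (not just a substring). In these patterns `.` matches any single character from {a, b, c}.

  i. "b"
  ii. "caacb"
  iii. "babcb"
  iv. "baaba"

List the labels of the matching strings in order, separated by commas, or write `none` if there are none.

i. "b" → match
ii. "caacb" → no match
iii. "babcb" → no match
iv. "baaba" → no match

i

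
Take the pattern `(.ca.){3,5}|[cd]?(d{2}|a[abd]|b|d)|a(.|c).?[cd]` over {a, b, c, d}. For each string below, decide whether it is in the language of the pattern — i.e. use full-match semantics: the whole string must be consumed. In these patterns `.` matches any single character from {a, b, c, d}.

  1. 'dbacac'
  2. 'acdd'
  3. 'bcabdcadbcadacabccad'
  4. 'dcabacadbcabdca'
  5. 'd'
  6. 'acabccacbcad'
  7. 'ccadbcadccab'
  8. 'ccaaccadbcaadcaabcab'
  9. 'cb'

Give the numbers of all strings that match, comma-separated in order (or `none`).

2, 3, 5, 6, 7, 8, 9

1. 'dbacac' → no match
2. 'acdd' → match
3 → match
4 → no match
5. 'd' → match
6. 'acabccacbcad' → match
7. 'ccadbcadccab' → match
8 → match
9. 'cb' → match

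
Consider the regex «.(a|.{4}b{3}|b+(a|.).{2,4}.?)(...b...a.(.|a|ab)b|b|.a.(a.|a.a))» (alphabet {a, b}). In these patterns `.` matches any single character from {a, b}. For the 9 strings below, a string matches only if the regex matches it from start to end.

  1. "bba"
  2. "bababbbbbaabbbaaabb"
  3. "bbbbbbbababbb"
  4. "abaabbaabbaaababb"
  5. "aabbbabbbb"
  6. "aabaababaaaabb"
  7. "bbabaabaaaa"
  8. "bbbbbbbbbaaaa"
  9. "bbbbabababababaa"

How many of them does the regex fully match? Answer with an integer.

1 → no match
2 → match
3 → match
4 → match
5 → no match
6 → match
7 → match
8 → match
9 → no match
Total matched: 6

6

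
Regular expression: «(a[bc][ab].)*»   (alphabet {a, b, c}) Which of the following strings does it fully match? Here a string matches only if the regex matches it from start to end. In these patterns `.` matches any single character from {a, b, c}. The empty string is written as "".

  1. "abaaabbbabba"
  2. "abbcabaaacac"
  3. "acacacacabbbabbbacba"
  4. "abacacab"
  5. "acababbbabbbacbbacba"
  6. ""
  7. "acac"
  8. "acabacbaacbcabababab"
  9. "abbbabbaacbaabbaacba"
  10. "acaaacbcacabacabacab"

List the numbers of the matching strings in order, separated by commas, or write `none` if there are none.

1 → match
2 → match
3 → match
4 → match
5 → match
6 → match
7 → match
8 → match
9 → match
10 → match

1, 2, 3, 4, 5, 6, 7, 8, 9, 10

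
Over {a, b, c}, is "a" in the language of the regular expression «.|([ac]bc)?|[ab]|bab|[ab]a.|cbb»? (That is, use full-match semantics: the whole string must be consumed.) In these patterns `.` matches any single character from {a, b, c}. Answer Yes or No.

Yes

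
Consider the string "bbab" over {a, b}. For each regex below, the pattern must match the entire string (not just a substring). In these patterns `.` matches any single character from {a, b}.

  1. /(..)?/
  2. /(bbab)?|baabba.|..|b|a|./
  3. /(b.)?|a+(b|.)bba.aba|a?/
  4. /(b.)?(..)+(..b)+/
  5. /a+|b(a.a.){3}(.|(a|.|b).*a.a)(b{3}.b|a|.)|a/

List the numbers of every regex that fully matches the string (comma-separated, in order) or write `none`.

2

1 → no match
2 → match
3 → no match
4 → no match
5 → no match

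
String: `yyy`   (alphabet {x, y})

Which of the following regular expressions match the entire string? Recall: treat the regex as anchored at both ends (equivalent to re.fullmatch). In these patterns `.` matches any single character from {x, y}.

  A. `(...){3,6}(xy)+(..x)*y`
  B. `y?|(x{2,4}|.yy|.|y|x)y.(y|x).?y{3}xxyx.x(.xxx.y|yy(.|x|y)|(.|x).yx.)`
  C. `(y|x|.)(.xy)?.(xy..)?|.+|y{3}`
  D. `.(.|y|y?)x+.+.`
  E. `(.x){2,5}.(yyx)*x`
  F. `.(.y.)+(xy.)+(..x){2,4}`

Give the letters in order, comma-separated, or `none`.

C

A → no match
B → no match
C → match
D → no match
E → no match — must end with `x`
F → no match — must end with `x`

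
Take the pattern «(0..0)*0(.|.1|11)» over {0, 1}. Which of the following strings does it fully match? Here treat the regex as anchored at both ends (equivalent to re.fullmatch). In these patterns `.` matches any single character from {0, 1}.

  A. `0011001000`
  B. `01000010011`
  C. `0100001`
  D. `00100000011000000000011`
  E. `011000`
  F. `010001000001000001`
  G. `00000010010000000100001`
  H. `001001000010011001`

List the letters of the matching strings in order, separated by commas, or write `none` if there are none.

B, C, D, E, G, H

A → no match
B → match
C → match
D → match
E → match
F → no match
G → match
H → match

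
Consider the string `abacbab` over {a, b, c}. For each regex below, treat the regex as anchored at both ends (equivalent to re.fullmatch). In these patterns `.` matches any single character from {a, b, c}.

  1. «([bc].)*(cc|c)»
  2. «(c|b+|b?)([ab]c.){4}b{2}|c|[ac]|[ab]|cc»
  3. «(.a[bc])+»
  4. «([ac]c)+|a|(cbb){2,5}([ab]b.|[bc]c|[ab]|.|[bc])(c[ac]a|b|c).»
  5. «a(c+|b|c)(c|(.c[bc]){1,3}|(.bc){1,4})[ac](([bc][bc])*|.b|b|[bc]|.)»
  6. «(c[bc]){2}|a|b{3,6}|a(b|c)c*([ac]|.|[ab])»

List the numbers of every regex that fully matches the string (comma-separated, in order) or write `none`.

5

1 → no match
2 → no match
3 → no match
4 → no match
5 → match
6 → no match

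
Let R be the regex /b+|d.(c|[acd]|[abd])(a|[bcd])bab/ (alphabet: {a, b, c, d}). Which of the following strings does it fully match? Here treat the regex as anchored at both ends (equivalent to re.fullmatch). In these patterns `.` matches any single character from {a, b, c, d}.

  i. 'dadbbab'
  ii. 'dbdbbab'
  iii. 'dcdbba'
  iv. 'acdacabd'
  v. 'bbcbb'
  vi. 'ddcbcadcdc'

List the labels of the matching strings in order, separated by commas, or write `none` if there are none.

i → match
ii → match
iii → no match
iv → no match
v → no match
vi → no match

i, ii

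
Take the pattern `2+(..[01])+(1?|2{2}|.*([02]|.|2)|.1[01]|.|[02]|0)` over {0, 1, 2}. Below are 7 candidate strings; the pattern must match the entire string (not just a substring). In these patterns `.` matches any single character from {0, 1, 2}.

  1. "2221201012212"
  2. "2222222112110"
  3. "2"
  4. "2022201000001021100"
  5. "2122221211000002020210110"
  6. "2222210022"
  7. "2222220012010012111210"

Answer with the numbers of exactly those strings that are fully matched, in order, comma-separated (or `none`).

1, 2, 6, 7

1 → match
2 → match
3 → no match
4 → no match
5 → no match
6 → match
7 → match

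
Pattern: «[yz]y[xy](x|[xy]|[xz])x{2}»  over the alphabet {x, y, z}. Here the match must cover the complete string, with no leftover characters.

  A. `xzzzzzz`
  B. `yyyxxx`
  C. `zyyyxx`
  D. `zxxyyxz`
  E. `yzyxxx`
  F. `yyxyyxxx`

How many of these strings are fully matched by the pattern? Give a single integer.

A → no match — must end with `x`
B → match
C → match
D → no match — must end with `x`
E → no match
F → no match
Total matched: 2

2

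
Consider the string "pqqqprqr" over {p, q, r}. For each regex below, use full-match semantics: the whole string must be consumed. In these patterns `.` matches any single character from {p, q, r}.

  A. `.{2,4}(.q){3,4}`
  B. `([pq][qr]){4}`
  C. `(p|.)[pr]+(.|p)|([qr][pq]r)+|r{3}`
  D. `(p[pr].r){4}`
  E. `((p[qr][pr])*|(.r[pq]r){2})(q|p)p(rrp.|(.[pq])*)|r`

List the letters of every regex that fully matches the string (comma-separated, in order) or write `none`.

B

A → no match — must end with "q"
B → match
C → no match
D → no match
E → no match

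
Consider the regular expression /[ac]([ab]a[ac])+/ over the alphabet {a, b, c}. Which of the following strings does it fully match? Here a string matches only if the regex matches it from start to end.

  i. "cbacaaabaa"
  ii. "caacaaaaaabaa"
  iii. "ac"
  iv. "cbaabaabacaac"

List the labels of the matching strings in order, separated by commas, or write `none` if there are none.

i, ii, iv

i → match
ii → match
iii → no match
iv → match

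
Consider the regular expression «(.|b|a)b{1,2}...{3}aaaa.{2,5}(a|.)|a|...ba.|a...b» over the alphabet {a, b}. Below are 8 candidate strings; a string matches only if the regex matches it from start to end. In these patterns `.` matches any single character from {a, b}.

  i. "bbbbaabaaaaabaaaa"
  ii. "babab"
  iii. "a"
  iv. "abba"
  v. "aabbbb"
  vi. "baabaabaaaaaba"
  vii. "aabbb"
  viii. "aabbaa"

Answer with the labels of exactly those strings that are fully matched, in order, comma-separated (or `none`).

i → match
ii → no match
iii → match
iv → no match
v → no match
vi → no match
vii → match
viii → match

i, iii, vii, viii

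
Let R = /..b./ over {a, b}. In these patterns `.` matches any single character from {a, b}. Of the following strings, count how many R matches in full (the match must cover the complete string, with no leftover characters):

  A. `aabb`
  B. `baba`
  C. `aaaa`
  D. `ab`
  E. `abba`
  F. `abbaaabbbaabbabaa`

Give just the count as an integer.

3

A → match
B → match
C → no match
D → no match
E → match
F → no match
Total matched: 3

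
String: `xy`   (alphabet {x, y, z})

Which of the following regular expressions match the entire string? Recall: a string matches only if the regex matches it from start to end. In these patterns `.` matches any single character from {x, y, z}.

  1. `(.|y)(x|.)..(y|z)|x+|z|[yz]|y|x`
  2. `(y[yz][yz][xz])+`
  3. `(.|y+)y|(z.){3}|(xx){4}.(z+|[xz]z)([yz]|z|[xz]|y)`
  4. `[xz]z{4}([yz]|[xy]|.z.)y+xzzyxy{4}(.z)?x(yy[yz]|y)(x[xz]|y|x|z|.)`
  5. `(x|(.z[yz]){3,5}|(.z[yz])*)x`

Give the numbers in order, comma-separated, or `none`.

3

1 → no match
2 → no match — must start with `y`
3 → match
4 → no match
5 → no match — must end with `x`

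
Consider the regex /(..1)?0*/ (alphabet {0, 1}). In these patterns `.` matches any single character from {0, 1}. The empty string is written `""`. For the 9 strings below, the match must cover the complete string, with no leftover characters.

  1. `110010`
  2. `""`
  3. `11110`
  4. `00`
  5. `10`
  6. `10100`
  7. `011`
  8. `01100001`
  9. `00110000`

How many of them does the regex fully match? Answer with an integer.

1. `110010` → no match
2. `""` → match
3. `11110` → no match
4. `00` → match
5. `10` → no match
6. `10100` → match
7. `011` → match
8. `01100001` → no match
9. `00110000` → no match
Total matched: 4

4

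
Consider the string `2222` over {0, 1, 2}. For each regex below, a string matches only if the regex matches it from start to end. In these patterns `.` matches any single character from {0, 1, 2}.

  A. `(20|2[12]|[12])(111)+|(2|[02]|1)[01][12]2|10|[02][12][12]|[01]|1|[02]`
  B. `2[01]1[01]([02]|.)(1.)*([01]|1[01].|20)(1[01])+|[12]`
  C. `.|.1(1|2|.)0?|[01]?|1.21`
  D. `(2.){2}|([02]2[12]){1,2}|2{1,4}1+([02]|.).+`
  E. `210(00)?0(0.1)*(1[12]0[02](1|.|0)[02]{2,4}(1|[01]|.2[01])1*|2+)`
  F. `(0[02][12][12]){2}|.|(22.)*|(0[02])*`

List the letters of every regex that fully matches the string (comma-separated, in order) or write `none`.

D

A → no match
B → no match
C → no match
D → match
E → no match — must start with `210`
F → no match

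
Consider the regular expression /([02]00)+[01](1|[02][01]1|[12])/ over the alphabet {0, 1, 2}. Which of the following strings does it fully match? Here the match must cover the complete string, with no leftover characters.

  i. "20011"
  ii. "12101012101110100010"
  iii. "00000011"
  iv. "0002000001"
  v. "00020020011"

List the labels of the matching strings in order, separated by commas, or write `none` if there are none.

i, iii, iv, v

i → match
ii → no match
iii → match
iv → match
v → match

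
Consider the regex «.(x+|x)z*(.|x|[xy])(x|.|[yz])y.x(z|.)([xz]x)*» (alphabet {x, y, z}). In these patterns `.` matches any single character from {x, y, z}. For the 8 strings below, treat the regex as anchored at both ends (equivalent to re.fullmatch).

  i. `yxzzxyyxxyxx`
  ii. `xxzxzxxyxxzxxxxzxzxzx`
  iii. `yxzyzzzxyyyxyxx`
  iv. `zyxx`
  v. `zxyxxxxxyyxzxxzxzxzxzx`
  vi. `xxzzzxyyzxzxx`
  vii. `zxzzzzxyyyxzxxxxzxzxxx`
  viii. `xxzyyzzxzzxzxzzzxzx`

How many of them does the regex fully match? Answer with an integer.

3

i → match
ii → no match
iii → no match
iv → no match
v → no match
vi → match
vii → match
viii → no match
Total matched: 3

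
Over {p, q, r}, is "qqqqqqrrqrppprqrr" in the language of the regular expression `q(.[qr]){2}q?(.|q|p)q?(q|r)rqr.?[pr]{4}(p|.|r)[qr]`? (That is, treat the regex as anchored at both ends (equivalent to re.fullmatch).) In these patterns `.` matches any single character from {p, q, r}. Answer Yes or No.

No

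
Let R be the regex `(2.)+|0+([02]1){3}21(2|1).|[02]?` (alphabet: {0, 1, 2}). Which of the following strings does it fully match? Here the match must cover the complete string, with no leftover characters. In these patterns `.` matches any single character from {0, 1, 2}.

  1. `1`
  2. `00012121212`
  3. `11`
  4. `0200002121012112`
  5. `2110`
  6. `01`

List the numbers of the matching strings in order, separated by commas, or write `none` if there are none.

none

1 → no match
2 → no match
3 → no match
4 → no match
5 → no match
6 → no match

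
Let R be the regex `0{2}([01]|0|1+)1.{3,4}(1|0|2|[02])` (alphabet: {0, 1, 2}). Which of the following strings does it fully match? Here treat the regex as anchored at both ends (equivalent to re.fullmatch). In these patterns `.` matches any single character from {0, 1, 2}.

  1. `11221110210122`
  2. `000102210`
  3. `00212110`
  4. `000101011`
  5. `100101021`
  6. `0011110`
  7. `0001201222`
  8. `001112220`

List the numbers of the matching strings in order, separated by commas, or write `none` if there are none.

1 → no match — must start with `0`
2. `000102210` → match
3. `00212110` → no match
4. `000101011` → match
5. `100101021` → no match — must start with `0`
6. `0011110` → no match
7. `0001201222` → no match
8. `001112220` → match

2, 4, 8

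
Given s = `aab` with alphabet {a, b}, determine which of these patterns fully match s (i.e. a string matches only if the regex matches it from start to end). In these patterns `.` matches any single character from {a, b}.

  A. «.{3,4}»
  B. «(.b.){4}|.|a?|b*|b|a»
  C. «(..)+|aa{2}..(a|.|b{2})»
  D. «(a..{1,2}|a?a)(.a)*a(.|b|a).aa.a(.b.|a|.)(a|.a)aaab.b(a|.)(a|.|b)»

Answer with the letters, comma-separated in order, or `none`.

A → match
B → no match
C → no match
D → no match

A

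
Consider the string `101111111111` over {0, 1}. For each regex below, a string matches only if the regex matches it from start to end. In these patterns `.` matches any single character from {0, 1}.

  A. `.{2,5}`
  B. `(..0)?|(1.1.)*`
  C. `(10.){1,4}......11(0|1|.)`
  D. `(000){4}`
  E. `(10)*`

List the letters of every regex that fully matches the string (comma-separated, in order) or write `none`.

B, C

A → no match
B → match
C → match
D → no match — must start with `000`
E → no match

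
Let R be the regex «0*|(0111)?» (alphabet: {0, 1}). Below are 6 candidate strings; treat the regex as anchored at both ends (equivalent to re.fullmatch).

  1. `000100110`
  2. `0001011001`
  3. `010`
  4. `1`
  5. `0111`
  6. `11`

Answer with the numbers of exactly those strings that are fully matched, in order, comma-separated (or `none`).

1 → no match
2 → no match
3 → no match
4 → no match
5 → match
6 → no match

5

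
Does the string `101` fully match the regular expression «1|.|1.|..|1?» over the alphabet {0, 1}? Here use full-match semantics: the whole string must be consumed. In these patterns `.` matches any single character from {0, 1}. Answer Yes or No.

No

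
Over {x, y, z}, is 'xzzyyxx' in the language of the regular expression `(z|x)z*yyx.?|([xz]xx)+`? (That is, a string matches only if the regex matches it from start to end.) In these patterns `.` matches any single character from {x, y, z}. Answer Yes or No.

Yes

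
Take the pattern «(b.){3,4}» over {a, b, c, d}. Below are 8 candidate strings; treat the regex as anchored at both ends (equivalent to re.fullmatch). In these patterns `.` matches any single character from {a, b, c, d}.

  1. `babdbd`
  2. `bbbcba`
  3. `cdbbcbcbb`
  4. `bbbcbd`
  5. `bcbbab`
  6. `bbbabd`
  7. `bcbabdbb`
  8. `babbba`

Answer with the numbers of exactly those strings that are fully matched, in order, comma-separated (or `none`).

1, 2, 4, 6, 7, 8

1 → match
2 → match
3 → no match — must start with `b`
4 → match
5 → no match
6 → match
7 → match
8 → match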